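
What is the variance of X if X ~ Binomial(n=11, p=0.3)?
2.3100

We have X ~ Binomial(n=11, p=0.3).

For a Binomial distribution with n=11, p=0.3:
Var(X) = 2.3100

The variance measures the spread of the distribution around the mean.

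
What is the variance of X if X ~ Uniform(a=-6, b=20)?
56.3333

We have X ~ Uniform(a=-6, b=20).

For a Uniform distribution with a=-6, b=20:
Var(X) = 56.3333

The variance measures the spread of the distribution around the mean.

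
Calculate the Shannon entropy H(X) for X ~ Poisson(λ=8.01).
2.4481 nats

We have X ~ Poisson(λ=8.01).

The Shannon entropy measures the uncertainty or information content of the distribution.

For a Poisson distribution with λ=8.01:
H(X) = 2.4481 nats

(In bits, this would be 3.5318 bits.)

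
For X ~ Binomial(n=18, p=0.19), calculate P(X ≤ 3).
0.544562

We have X ~ Binomial(n=18, p=0.19).

The CDF gives us P(X ≤ k).

Using the CDF:
P(X ≤ 3) = 0.544562

This means there's approximately a 54.5% chance that X is at most 3.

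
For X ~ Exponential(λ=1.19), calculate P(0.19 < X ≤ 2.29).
0.732099

We have X ~ Exponential(λ=1.19).

To find P(0.19 < X ≤ 2.29), we use:
P(0.19 < X ≤ 2.29) = P(X ≤ 2.29) - P(X ≤ 0.19)
                 = F(2.29) - F(0.19)
                 = 0.934460 - 0.202362
                 = 0.732099

So there's approximately a 73.2% chance that X falls in this range.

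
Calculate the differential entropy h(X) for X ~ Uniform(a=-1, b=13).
2.6391 nats

We have X ~ Uniform(a=-1, b=13).

The differential entropy measures the uncertainty or information content of the distribution.

For a Uniform distribution with a=-1, b=13:
h(X) = 2.6391 nats

(In bits, this would be 3.8074 bits.)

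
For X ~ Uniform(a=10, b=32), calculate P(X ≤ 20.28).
0.467273

We have X ~ Uniform(a=10, b=32).

The CDF gives us P(X ≤ k).

Using the CDF:
P(X ≤ 20.28) = 0.467273

This means there's approximately a 46.7% chance that X is at most 20.28.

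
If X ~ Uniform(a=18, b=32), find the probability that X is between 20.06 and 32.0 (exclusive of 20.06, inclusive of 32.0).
0.852857

We have X ~ Uniform(a=18, b=32).

To find P(20.06 < X ≤ 32.0), we use:
P(20.06 < X ≤ 32.0) = P(X ≤ 32.0) - P(X ≤ 20.06)
                 = F(32.0) - F(20.06)
                 = 1.000000 - 0.147143
                 = 0.852857

So there's approximately a 85.3% chance that X falls in this range.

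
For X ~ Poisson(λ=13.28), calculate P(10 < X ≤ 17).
0.645995

We have X ~ Poisson(λ=13.28).

To find P(10 < X ≤ 17), we use:
P(10 < X ≤ 17) = P(X ≤ 17) - P(X ≤ 10)
                 = F(17) - F(10)
                 = 0.874412 - 0.228416
                 = 0.645995

So there's approximately a 64.6% chance that X falls in this range.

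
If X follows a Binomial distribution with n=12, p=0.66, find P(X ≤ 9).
0.831278

We have X ~ Binomial(n=12, p=0.66).

The CDF gives us P(X ≤ k).

Using the CDF:
P(X ≤ 9) = 0.831278

This means there's approximately a 83.1% chance that X is at most 9.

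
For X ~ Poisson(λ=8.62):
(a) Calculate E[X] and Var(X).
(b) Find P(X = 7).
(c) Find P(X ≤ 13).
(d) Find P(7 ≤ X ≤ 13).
(a) E[X] = 8.6200, Var(X) = 8.6200
(b) P(X = 7) = 0.126620
(c) P(X ≤ 13) = 0.943696
(d) P(7 ≤ X ≤ 13) = 0.700083

We have X ~ Poisson(λ=8.62).

(a) Moments:
E[X] = 8.6200
Var(X) = 8.6200
σ = √Var(X) = 2.9360

(b) Point probability using PMF:
P(X = 7) = 0.126620

(c) Cumulative probability using CDF:
P(X ≤ 13) = F(13) = 0.943696

(d) Range probability:
P(7 ≤ X ≤ 13) = P(X ≤ 13) - P(X ≤ 6)
                   = F(13) - F(6)
                   = 0.943696 - 0.243614
                   = 0.700083

This means approximately 70.0% of outcomes fall in the interval [7, 13].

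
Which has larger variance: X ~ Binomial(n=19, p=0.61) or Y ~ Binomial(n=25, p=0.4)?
Y has larger variance (6.0000 > 4.5201)

Compute the variance for each distribution:

X ~ Binomial(n=19, p=0.61):
Var(X) = 4.5201

Y ~ Binomial(n=25, p=0.4):
Var(Y) = 6.0000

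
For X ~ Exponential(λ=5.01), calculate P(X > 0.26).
0.271824

We have X ~ Exponential(λ=5.01).

P(X > 0.26) = 1 - P(X ≤ 0.26)
                = 1 - F(0.26)
                = 1 - 0.728176
                = 0.271824

So there's approximately a 27.2% chance that X exceeds 0.26.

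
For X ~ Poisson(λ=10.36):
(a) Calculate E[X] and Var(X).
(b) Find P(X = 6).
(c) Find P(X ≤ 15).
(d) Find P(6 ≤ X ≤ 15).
(a) E[X] = 10.3600, Var(X) = 10.3600
(b) P(X = 6) = 0.054392
(c) P(X ≤ 15) = 0.937611
(d) P(6 ≤ X ≤ 15) = 0.882977

We have X ~ Poisson(λ=10.36).

(a) Moments:
E[X] = 10.3600
Var(X) = 10.3600
σ = √Var(X) = 3.2187

(b) Point probability using PMF:
P(X = 6) = 0.054392

(c) Cumulative probability using CDF:
P(X ≤ 15) = F(15) = 0.937611

(d) Range probability:
P(6 ≤ X ≤ 15) = P(X ≤ 15) - P(X ≤ 5)
                   = F(15) - F(5)
                   = 0.937611 - 0.054634
                   = 0.882977

This means approximately 88.3% of outcomes fall in the interval [6, 15].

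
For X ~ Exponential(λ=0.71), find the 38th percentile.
0.6733

We have X ~ Exponential(λ=0.71).

We want to find x such that P(X ≤ x) = 0.38.

This is the 38th percentile, which means 38% of values fall below this point.

Using the inverse CDF (quantile function):
x = F⁻¹(0.38) = 0.6733

Verification: P(X ≤ 0.6733) = 0.38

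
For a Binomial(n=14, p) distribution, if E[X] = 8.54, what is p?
p = 0.61

For a Binomial(n, p) distribution:
E[X] = n × p

Given n = 14 and E[X] = 8.54:
8.54 = 14 × p
p = 8.54 / 14 = 0.61

Verification: Binomial(14, 0.61) has E[X] = 8.54 ✓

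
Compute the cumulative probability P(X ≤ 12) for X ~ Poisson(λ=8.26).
0.922869

We have X ~ Poisson(λ=8.26).

The CDF gives us P(X ≤ k).

Using the CDF:
P(X ≤ 12) = 0.922869

This means there's approximately a 92.3% chance that X is at most 12.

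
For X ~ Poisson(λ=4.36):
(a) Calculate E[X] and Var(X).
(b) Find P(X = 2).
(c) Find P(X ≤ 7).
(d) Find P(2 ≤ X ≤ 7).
(a) E[X] = 4.3600, Var(X) = 4.3600
(b) P(X = 2) = 0.121456
(c) P(X ≤ 7) = 0.924495
(d) P(2 ≤ X ≤ 7) = 0.856003

We have X ~ Poisson(λ=4.36).

(a) Moments:
E[X] = 4.3600
Var(X) = 4.3600
σ = √Var(X) = 2.0881

(b) Point probability using PMF:
P(X = 2) = 0.121456

(c) Cumulative probability using CDF:
P(X ≤ 7) = F(7) = 0.924495

(d) Range probability:
P(2 ≤ X ≤ 7) = P(X ≤ 7) - P(X ≤ 1)
                   = F(7) - F(1)
                   = 0.924495 - 0.068492
                   = 0.856003

This means approximately 85.6% of outcomes fall in the interval [2, 7].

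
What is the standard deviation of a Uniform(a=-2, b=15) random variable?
4.9075

We have X ~ Uniform(a=-2, b=15).

For a Uniform distribution with a=-2, b=15:
σ = √Var(X) = 4.9075

The standard deviation is the square root of the variance.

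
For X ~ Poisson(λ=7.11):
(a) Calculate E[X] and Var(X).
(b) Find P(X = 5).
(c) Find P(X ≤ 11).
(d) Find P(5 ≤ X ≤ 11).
(a) E[X] = 7.1100, Var(X) = 7.1100
(b) P(X = 5) = 0.123690
(c) P(X ≤ 11) = 0.941524
(d) P(5 ≤ X ≤ 11) = 0.778333

We have X ~ Poisson(λ=7.11).

(a) Moments:
E[X] = 7.1100
Var(X) = 7.1100
σ = √Var(X) = 2.6665

(b) Point probability using PMF:
P(X = 5) = 0.123690

(c) Cumulative probability using CDF:
P(X ≤ 11) = F(11) = 0.941524

(d) Range probability:
P(5 ≤ X ≤ 11) = P(X ≤ 11) - P(X ≤ 4)
                   = F(11) - F(4)
                   = 0.941524 - 0.163191
                   = 0.778333

This means approximately 77.8% of outcomes fall in the interval [5, 11].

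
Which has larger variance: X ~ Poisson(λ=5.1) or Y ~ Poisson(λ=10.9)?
Y has larger variance (10.9000 > 5.1000)

Compute the variance for each distribution:

X ~ Poisson(λ=5.1):
Var(X) = 5.1000

Y ~ Poisson(λ=10.9):
Var(Y) = 10.9000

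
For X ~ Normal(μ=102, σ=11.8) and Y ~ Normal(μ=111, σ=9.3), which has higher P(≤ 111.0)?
X has higher probability (P(X ≤ 111.0) = 0.7772 > P(Y ≤ 111.0) = 0.5000)

Compute P(≤ 111.0) for each distribution:

X ~ Normal(μ=102, σ=11.8):
P(X ≤ 111.0) = 0.7772

Y ~ Normal(μ=111, σ=9.3):
P(Y ≤ 111.0) = 0.5000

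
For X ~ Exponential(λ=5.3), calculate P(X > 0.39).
0.126565

We have X ~ Exponential(λ=5.3).

P(X > 0.39) = 1 - P(X ≤ 0.39)
                = 1 - F(0.39)
                = 1 - 0.873435
                = 0.126565

So there's approximately a 12.7% chance that X exceeds 0.39.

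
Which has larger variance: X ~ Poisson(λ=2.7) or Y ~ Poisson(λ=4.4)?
Y has larger variance (4.4000 > 2.7000)

Compute the variance for each distribution:

X ~ Poisson(λ=2.7):
Var(X) = 2.7000

Y ~ Poisson(λ=4.4):
Var(Y) = 4.4000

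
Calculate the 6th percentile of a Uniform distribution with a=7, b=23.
7.9600

We have X ~ Uniform(a=7, b=23).

We want to find x such that P(X ≤ x) = 0.06.

This is the 6th percentile, which means 6% of values fall below this point.

Using the inverse CDF (quantile function):
x = F⁻¹(0.06) = 7.9600

Verification: P(X ≤ 7.9600) = 0.06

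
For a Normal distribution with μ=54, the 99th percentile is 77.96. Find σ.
σ = 10.2994

For X ~ Normal(μ, σ), the p-th percentile satisfies x = μ + z_p × σ,
where z_p = Φ⁻¹(p) is the standard normal quantile.

Step 1: z_{0.99} = Φ⁻¹(0.99) = 2.3263

Step 2: Solve for σ:
77.96 = 54 + 2.3263 × σ
σ = (77.96 - 54) / 2.3263
σ = 23.96 / 2.3263
σ = 10.2994

Verification: μ + z × σ = 54 + 2.3263 × 10.2994 = 77.96 ✓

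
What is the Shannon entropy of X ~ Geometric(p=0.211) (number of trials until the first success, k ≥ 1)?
2.4421 nats

We have X ~ Geometric(p=0.211) (number of trials until the first success, k ≥ 1).

The Shannon entropy measures the uncertainty or information content of the distribution.

For a Geometric distribution with p=0.211 (number of trials until the first success, k ≥ 1):
H(X) = 2.4421 nats

(In bits, this would be 3.5232 bits.)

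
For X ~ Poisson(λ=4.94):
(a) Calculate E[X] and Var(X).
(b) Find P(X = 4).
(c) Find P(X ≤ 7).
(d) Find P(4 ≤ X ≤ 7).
(a) E[X] = 4.9400, Var(X) = 4.9400
(b) P(X = 4) = 0.177534
(c) P(X ≤ 7) = 0.872819
(d) P(4 ≤ X ≤ 7) = 0.599270

We have X ~ Poisson(λ=4.94).

(a) Moments:
E[X] = 4.9400
Var(X) = 4.9400
σ = √Var(X) = 2.2226

(b) Point probability using PMF:
P(X = 4) = 0.177534

(c) Cumulative probability using CDF:
P(X ≤ 7) = F(7) = 0.872819

(d) Range probability:
P(4 ≤ X ≤ 7) = P(X ≤ 7) - P(X ≤ 3)
                   = F(7) - F(3)
                   = 0.872819 - 0.273550
                   = 0.599270

This means approximately 59.9% of outcomes fall in the interval [4, 7].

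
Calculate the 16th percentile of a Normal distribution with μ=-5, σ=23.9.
-28.7675

We have X ~ Normal(μ=-5, σ=23.9).

We want to find x such that P(X ≤ x) = 0.16.

This is the 16th percentile, which means 16% of values fall below this point.

Using the inverse CDF (quantile function):
x = F⁻¹(0.16) = -28.7675

Verification: P(X ≤ -28.7675) = 0.16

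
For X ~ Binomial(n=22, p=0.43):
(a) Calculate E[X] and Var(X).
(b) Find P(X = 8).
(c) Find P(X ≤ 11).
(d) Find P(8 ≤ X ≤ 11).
(a) E[X] = 9.4600, Var(X) = 5.3922
(b) P(X = 8) = 0.142835
(c) P(X ≤ 11) = 0.810590
(d) P(8 ≤ X ≤ 11) = 0.610109

We have X ~ Binomial(n=22, p=0.43).

(a) Moments:
E[X] = 9.4600
Var(X) = 5.3922
σ = √Var(X) = 2.3221

(b) Point probability using PMF:
P(X = 8) = 0.142835

(c) Cumulative probability using CDF:
P(X ≤ 11) = F(11) = 0.810590

(d) Range probability:
P(8 ≤ X ≤ 11) = P(X ≤ 11) - P(X ≤ 7)
                   = F(11) - F(7)
                   = 0.810590 - 0.200481
                   = 0.610109

This means approximately 61.0% of outcomes fall in the interval [8, 11].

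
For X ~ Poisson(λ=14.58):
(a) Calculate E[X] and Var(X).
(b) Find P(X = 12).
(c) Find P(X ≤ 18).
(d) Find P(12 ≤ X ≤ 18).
(a) E[X] = 14.5800, Var(X) = 14.5800
(b) P(X = 12) = 0.089689
(c) P(X ≤ 18) = 0.847851
(d) P(12 ≤ X ≤ 18) = 0.633684

We have X ~ Poisson(λ=14.58).

(a) Moments:
E[X] = 14.5800
Var(X) = 14.5800
σ = √Var(X) = 3.8184

(b) Point probability using PMF:
P(X = 12) = 0.089689

(c) Cumulative probability using CDF:
P(X ≤ 18) = F(18) = 0.847851

(d) Range probability:
P(12 ≤ X ≤ 18) = P(X ≤ 18) - P(X ≤ 11)
                   = F(18) - F(11)
                   = 0.847851 - 0.214167
                   = 0.633684

This means approximately 63.4% of outcomes fall in the interval [12, 18].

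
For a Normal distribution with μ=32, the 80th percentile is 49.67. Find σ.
σ = 20.9952

For X ~ Normal(μ, σ), the p-th percentile satisfies x = μ + z_p × σ,
where z_p = Φ⁻¹(p) is the standard normal quantile.

Step 1: z_{0.8} = Φ⁻¹(0.8) = 0.8416

Step 2: Solve for σ:
49.67 = 32 + 0.8416 × σ
σ = (49.67 - 32) / 0.8416
σ = 17.67 / 0.8416
σ = 20.9952

Verification: μ + z × σ = 32 + 0.8416 × 20.9952 = 49.67 ✓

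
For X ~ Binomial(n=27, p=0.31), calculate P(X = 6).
0.108469

We have X ~ Binomial(n=27, p=0.31).

For a Binomial distribution, the PMF gives us the probability of each outcome.

Using the PMF formula:
P(X = 6) = 0.108469

Rounded to 4 decimal places: 0.1085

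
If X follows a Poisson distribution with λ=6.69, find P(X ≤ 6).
0.496844

We have X ~ Poisson(λ=6.69).

The CDF gives us P(X ≤ k).

Using the CDF:
P(X ≤ 6) = 0.496844

This means there's approximately a 49.7% chance that X is at most 6.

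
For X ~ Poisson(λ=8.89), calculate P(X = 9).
0.131666

We have X ~ Poisson(λ=8.89).

For a Poisson distribution, the PMF gives us the probability of each outcome.

Using the PMF formula:
P(X = 9) = 0.131666

Rounded to 4 decimal places: 0.1317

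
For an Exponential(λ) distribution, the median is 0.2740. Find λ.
λ = 2.5297

For X ~ Exponential(λ), the CDF is F(x) = 1 - e^(-λx).
The median m satisfies F(m) = 0.5:
1 - e^(-λm) = 0.5
e^(-λm) = 0.5
λm = ln(2)
m = ln(2) / λ

Given m = 0.2740:
λ = ln(2) / 0.2740 = 0.693147 / 0.2740 = 2.5297

Verification: ln(2) / 2.5297 = 0.2740 ✓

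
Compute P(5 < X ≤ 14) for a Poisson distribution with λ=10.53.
0.836494

We have X ~ Poisson(λ=10.53).

To find P(5 < X ≤ 14), we use:
P(5 < X ≤ 14) = P(X ≤ 14) - P(X ≤ 5)
                 = F(14) - F(5)
                 = 0.886002 - 0.049509
                 = 0.836494

So there's approximately a 83.6% chance that X falls in this range.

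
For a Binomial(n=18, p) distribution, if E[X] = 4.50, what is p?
p = 0.25

For a Binomial(n, p) distribution:
E[X] = n × p

Given n = 18 and E[X] = 4.50:
4.50 = 18 × p
p = 4.50 / 18 = 0.25

Verification: Binomial(18, 0.25) has E[X] = 4.50 ✓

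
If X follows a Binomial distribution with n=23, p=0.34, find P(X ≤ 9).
0.773171

We have X ~ Binomial(n=23, p=0.34).

The CDF gives us P(X ≤ k).

Using the CDF:
P(X ≤ 9) = 0.773171

This means there's approximately a 77.3% chance that X is at most 9.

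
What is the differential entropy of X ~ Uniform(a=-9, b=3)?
2.4849 nats

We have X ~ Uniform(a=-9, b=3).

The differential entropy measures the uncertainty or information content of the distribution.

For a Uniform distribution with a=-9, b=3:
h(X) = 2.4849 nats

(In bits, this would be 3.5850 bits.)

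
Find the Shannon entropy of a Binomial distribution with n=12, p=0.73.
1.8379 nats

We have X ~ Binomial(n=12, p=0.73).

The Shannon entropy measures the uncertainty or information content of the distribution.

For a Binomial distribution with n=12, p=0.73:
H(X) = 1.8379 nats

(In bits, this would be 2.6515 bits.)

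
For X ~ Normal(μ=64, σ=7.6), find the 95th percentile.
76.5009

We have X ~ Normal(μ=64, σ=7.6).

We want to find x such that P(X ≤ x) = 0.95.

This is the 95th percentile, which means 95% of values fall below this point.

Using the inverse CDF (quantile function):
x = F⁻¹(0.95) = 76.5009

Verification: P(X ≤ 76.5009) = 0.95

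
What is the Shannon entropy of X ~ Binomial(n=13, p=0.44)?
1.9999 nats

We have X ~ Binomial(n=13, p=0.44).

The Shannon entropy measures the uncertainty or information content of the distribution.

For a Binomial distribution with n=13, p=0.44:
H(X) = 1.9999 nats

(In bits, this would be 2.8853 bits.)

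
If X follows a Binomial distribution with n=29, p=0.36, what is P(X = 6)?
0.036030

We have X ~ Binomial(n=29, p=0.36).

For a Binomial distribution, the PMF gives us the probability of each outcome.

Using the PMF formula:
P(X = 6) = 0.036030

Rounded to 4 decimal places: 0.0360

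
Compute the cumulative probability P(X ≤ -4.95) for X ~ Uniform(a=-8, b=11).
0.160526

We have X ~ Uniform(a=-8, b=11).

The CDF gives us P(X ≤ k).

Using the CDF:
P(X ≤ -4.95) = 0.160526

This means there's approximately a 16.1% chance that X is at most -4.95.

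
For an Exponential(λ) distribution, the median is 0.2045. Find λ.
λ = 3.3895

For X ~ Exponential(λ), the CDF is F(x) = 1 - e^(-λx).
The median m satisfies F(m) = 0.5:
1 - e^(-λm) = 0.5
e^(-λm) = 0.5
λm = ln(2)
m = ln(2) / λ

Given m = 0.2045:
λ = ln(2) / 0.2045 = 0.693147 / 0.2045 = 3.3895

Verification: ln(2) / 3.3895 = 0.2045 ✓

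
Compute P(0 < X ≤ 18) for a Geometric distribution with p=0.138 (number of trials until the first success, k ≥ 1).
0.930955

We have X ~ Geometric(p=0.138) (number of trials until the first success, k ≥ 1).

To find P(0 < X ≤ 18), we use:
P(0 < X ≤ 18) = P(X ≤ 18) - P(X ≤ 0)
                 = F(18) - F(0)
                 = 0.930955 - 0.000000
                 = 0.930955

So there's approximately a 93.1% chance that X falls in this range.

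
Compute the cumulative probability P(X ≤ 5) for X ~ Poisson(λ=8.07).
0.184908

We have X ~ Poisson(λ=8.07).

The CDF gives us P(X ≤ k).

Using the CDF:
P(X ≤ 5) = 0.184908

This means there's approximately a 18.5% chance that X is at most 5.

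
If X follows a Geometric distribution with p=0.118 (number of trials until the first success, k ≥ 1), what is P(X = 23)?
0.007451

We have X ~ Geometric(p=0.118) (number of trials until the first success, k ≥ 1).

For a Geometric distribution, the PMF gives us the probability of each outcome.

Using the PMF formula:
P(X = 23) = 0.007451

Rounded to 4 decimal places: 0.0075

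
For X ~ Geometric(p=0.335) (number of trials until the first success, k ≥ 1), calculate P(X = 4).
0.098517

We have X ~ Geometric(p=0.335) (number of trials until the first success, k ≥ 1).

For a Geometric distribution, the PMF gives us the probability of each outcome.

Using the PMF formula:
P(X = 4) = 0.098517

Rounded to 4 decimal places: 0.0985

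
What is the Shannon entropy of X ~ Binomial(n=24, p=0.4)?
2.2936 nats

We have X ~ Binomial(n=24, p=0.4).

The Shannon entropy measures the uncertainty or information content of the distribution.

For a Binomial distribution with n=24, p=0.4:
H(X) = 2.2936 nats

(In bits, this would be 3.3090 bits.)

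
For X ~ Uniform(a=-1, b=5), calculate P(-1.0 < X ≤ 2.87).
0.645000

We have X ~ Uniform(a=-1, b=5).

To find P(-1.0 < X ≤ 2.87), we use:
P(-1.0 < X ≤ 2.87) = P(X ≤ 2.87) - P(X ≤ -1.0)
                 = F(2.87) - F(-1.0)
                 = 0.645000 - 0.000000
                 = 0.645000

So there's approximately a 64.5% chance that X falls in this range.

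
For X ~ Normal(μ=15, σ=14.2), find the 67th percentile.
21.2468

We have X ~ Normal(μ=15, σ=14.2).

We want to find x such that P(X ≤ x) = 0.67.

This is the 67th percentile, which means 67% of values fall below this point.

Using the inverse CDF (quantile function):
x = F⁻¹(0.67) = 21.2468

Verification: P(X ≤ 21.2468) = 0.67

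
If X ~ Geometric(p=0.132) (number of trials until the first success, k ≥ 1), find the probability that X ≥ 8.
0.371226

We have X ~ Geometric(p=0.132) (number of trials until the first success, k ≥ 1).

For discrete distributions, P(X ≥ 8) = 1 - P(X ≤ 7).

P(X ≤ 7) = 0.628774
P(X ≥ 8) = 1 - 0.628774 = 0.371226

So there's approximately a 37.1% chance that X is at least 8.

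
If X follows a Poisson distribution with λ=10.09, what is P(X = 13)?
0.074864

We have X ~ Poisson(λ=10.09).

For a Poisson distribution, the PMF gives us the probability of each outcome.

Using the PMF formula:
P(X = 13) = 0.074864

Rounded to 4 decimal places: 0.0749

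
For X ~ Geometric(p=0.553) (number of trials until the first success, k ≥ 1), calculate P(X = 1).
0.553000

We have X ~ Geometric(p=0.553) (number of trials until the first success, k ≥ 1).

For a Geometric distribution, the PMF gives us the probability of each outcome.

Using the PMF formula:
P(X = 1) = 0.553000

Rounded to 4 decimal places: 0.5530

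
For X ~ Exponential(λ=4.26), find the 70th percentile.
0.2826

We have X ~ Exponential(λ=4.26).

We want to find x such that P(X ≤ x) = 0.7.

This is the 70th percentile, which means 70% of values fall below this point.

Using the inverse CDF (quantile function):
x = F⁻¹(0.7) = 0.2826

Verification: P(X ≤ 0.2826) = 0.7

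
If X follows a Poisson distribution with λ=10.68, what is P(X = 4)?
0.012468

We have X ~ Poisson(λ=10.68).

For a Poisson distribution, the PMF gives us the probability of each outcome.

Using the PMF formula:
P(X = 4) = 0.012468

Rounded to 4 decimal places: 0.0125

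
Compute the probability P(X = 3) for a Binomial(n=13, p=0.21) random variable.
0.250781

We have X ~ Binomial(n=13, p=0.21).

For a Binomial distribution, the PMF gives us the probability of each outcome.

Using the PMF formula:
P(X = 3) = 0.250781

Rounded to 4 decimal places: 0.2508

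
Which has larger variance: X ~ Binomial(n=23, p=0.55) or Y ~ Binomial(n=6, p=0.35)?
X has larger variance (5.6925 > 1.3650)

Compute the variance for each distribution:

X ~ Binomial(n=23, p=0.55):
Var(X) = 5.6925

Y ~ Binomial(n=6, p=0.35):
Var(Y) = 1.3650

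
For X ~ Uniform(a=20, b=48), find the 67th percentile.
38.7600

We have X ~ Uniform(a=20, b=48).

We want to find x such that P(X ≤ x) = 0.67.

This is the 67th percentile, which means 67% of values fall below this point.

Using the inverse CDF (quantile function):
x = F⁻¹(0.67) = 38.7600

Verification: P(X ≤ 38.7600) = 0.67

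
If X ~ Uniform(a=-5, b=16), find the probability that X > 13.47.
0.120476

We have X ~ Uniform(a=-5, b=16).

P(X > 13.47) = 1 - P(X ≤ 13.47)
                = 1 - F(13.47)
                = 1 - 0.879524
                = 0.120476

So there's approximately a 12.0% chance that X exceeds 13.47.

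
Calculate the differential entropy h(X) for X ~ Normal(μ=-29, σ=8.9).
3.6050 nats

We have X ~ Normal(μ=-29, σ=8.9).

The differential entropy measures the uncertainty or information content of the distribution.

For a Normal distribution with μ=-29, σ=8.9:
h(X) = 3.6050 nats

(In bits, this would be 5.2009 bits.)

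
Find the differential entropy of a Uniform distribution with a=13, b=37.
3.1781 nats

We have X ~ Uniform(a=13, b=37).

The differential entropy measures the uncertainty or information content of the distribution.

For a Uniform distribution with a=13, b=37:
h(X) = 3.1781 nats

(In bits, this would be 4.5850 bits.)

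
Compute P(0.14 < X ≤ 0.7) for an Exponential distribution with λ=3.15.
0.533142

We have X ~ Exponential(λ=3.15).

To find P(0.14 < X ≤ 0.7), we use:
P(0.14 < X ≤ 0.7) = P(X ≤ 0.7) - P(X ≤ 0.14)
                 = F(0.7) - F(0.14)
                 = 0.889749 - 0.356607
                 = 0.533142

So there's approximately a 53.3% chance that X falls in this range.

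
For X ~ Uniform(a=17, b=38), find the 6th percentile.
18.2600

We have X ~ Uniform(a=17, b=38).

We want to find x such that P(X ≤ x) = 0.06.

This is the 6th percentile, which means 6% of values fall below this point.

Using the inverse CDF (quantile function):
x = F⁻¹(0.06) = 18.2600

Verification: P(X ≤ 18.2600) = 0.06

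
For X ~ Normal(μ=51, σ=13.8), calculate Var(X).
190.4400

We have X ~ Normal(μ=51, σ=13.8).

For a Normal distribution with μ=51, σ=13.8:
Var(X) = 190.4400

The variance measures the spread of the distribution around the mean.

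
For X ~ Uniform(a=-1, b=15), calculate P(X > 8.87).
0.383125

We have X ~ Uniform(a=-1, b=15).

P(X > 8.87) = 1 - P(X ≤ 8.87)
                = 1 - F(8.87)
                = 1 - 0.616875
                = 0.383125

So there's approximately a 38.3% chance that X exceeds 8.87.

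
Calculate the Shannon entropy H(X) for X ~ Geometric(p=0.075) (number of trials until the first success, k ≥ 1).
3.5518 nats

We have X ~ Geometric(p=0.075) (number of trials until the first success, k ≥ 1).

The Shannon entropy measures the uncertainty or information content of the distribution.

For a Geometric distribution with p=0.075 (number of trials until the first success, k ≥ 1):
H(X) = 3.5518 nats

(In bits, this would be 5.1242 bits.)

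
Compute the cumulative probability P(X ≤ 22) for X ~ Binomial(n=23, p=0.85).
0.976197

We have X ~ Binomial(n=23, p=0.85).

The CDF gives us P(X ≤ k).

Using the CDF:
P(X ≤ 22) = 0.976197

This means there's approximately a 97.6% chance that X is at most 22.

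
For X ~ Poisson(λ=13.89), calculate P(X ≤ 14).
0.582094

We have X ~ Poisson(λ=13.89).

The CDF gives us P(X ≤ k).

Using the CDF:
P(X ≤ 14) = 0.582094

This means there's approximately a 58.2% chance that X is at most 14.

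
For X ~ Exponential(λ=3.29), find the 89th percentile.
0.6709

We have X ~ Exponential(λ=3.29).

We want to find x such that P(X ≤ x) = 0.89.

This is the 89th percentile, which means 89% of values fall below this point.

Using the inverse CDF (quantile function):
x = F⁻¹(0.89) = 0.6709

Verification: P(X ≤ 0.6709) = 0.89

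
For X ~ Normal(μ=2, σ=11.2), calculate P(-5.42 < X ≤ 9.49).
0.494347

We have X ~ Normal(μ=2, σ=11.2).

To find P(-5.42 < X ≤ 9.49), we use:
P(-5.42 < X ≤ 9.49) = P(X ≤ 9.49) - P(X ≤ -5.42)
                 = F(9.49) - F(-5.42)
                 = 0.748173 - 0.253825
                 = 0.494347

So there's approximately a 49.4% chance that X falls in this range.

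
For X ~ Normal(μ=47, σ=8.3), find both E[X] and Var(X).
E[X] = 47.0000, Var(X) = 68.8900

We have X ~ Normal(μ=47, σ=8.3).

For a Normal distribution with μ=47, σ=8.3:

Expected value:
E[X] = 47.0000

Variance:
Var(X) = 68.8900

Standard deviation:
σ = √Var(X) = 8.3000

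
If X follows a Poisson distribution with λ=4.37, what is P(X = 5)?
0.168019

We have X ~ Poisson(λ=4.37).

For a Poisson distribution, the PMF gives us the probability of each outcome.

Using the PMF formula:
P(X = 5) = 0.168019

Rounded to 4 decimal places: 0.1680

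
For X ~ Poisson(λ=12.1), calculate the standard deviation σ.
3.4785

We have X ~ Poisson(λ=12.1).

For a Poisson distribution with λ=12.1:
σ = √Var(X) = 3.4785

The standard deviation is the square root of the variance.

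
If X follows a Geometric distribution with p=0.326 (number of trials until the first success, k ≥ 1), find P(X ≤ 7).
0.936814

We have X ~ Geometric(p=0.326) (number of trials until the first success, k ≥ 1).

The CDF gives us P(X ≤ k).

Using the CDF:
P(X ≤ 7) = 0.936814

This means there's approximately a 93.7% chance that X is at most 7.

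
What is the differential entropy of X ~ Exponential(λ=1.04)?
0.9608 nats

We have X ~ Exponential(λ=1.04).

The differential entropy measures the uncertainty or information content of the distribution.

For an Exponential distribution with λ=1.04:
h(X) = 0.9608 nats

(In bits, this would be 1.3861 bits.)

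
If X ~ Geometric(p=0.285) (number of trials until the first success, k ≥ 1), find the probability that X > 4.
0.261351

We have X ~ Geometric(p=0.285) (number of trials until the first success, k ≥ 1).

P(X > 4) = 1 - P(X ≤ 4)
                = 1 - F(4)
                = 1 - 0.738649
                = 0.261351

So there's approximately a 26.1% chance that X exceeds 4.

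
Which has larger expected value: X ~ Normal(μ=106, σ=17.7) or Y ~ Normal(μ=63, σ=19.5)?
X has larger mean (106.0000 > 63.0000)

Compute the expected value for each distribution:

X ~ Normal(μ=106, σ=17.7):
E[X] = 106.0000

Y ~ Normal(μ=63, σ=19.5):
E[Y] = 63.0000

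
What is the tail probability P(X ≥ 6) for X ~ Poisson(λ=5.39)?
0.452139

We have X ~ Poisson(λ=5.39).

For discrete distributions, P(X ≥ 6) = 1 - P(X ≤ 5).

P(X ≤ 5) = 0.547861
P(X ≥ 6) = 1 - 0.547861 = 0.452139

So there's approximately a 45.2% chance that X is at least 6.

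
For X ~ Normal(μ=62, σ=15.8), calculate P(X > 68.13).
0.349017

We have X ~ Normal(μ=62, σ=15.8).

P(X > 68.13) = 1 - P(X ≤ 68.13)
                = 1 - F(68.13)
                = 1 - 0.650983
                = 0.349017

So there's approximately a 34.9% chance that X exceeds 68.13.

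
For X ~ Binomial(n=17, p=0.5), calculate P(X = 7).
0.148376

We have X ~ Binomial(n=17, p=0.5).

For a Binomial distribution, the PMF gives us the probability of each outcome.

Using the PMF formula:
P(X = 7) = 0.148376

Rounded to 4 decimal places: 0.1484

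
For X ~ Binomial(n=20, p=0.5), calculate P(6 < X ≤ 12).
0.810753

We have X ~ Binomial(n=20, p=0.5).

To find P(6 < X ≤ 12), we use:
P(6 < X ≤ 12) = P(X ≤ 12) - P(X ≤ 6)
                 = F(12) - F(6)
                 = 0.868412 - 0.057659
                 = 0.810753

So there's approximately a 81.1% chance that X falls in this range.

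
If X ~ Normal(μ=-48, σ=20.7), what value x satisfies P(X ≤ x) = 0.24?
-62.6205

We have X ~ Normal(μ=-48, σ=20.7).

We want to find x such that P(X ≤ x) = 0.24.

This is the 24th percentile, which means 24% of values fall below this point.

Using the inverse CDF (quantile function):
x = F⁻¹(0.24) = -62.6205

Verification: P(X ≤ -62.6205) = 0.24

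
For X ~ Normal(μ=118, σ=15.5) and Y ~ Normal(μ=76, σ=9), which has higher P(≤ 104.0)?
Y has higher probability (P(Y ≤ 104.0) = 0.9991 > P(X ≤ 104.0) = 0.1832)

Compute P(≤ 104.0) for each distribution:

X ~ Normal(μ=118, σ=15.5):
P(X ≤ 104.0) = 0.1832

Y ~ Normal(μ=76, σ=9):
P(Y ≤ 104.0) = 0.9991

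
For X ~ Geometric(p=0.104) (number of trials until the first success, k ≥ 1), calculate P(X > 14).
0.214937

We have X ~ Geometric(p=0.104) (number of trials until the first success, k ≥ 1).

P(X > 14) = 1 - P(X ≤ 14)
                = 1 - F(14)
                = 1 - 0.785063
                = 0.214937

So there's approximately a 21.5% chance that X exceeds 14.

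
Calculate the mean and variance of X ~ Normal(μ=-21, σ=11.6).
E[X] = -21.0000, Var(X) = 134.5600

We have X ~ Normal(μ=-21, σ=11.6).

For a Normal distribution with μ=-21, σ=11.6:

Expected value:
E[X] = -21.0000

Variance:
Var(X) = 134.5600

Standard deviation:
σ = √Var(X) = 11.6000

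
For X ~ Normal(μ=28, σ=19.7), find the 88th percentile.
51.1472

We have X ~ Normal(μ=28, σ=19.7).

We want to find x such that P(X ≤ x) = 0.88.

This is the 88th percentile, which means 88% of values fall below this point.

Using the inverse CDF (quantile function):
x = F⁻¹(0.88) = 51.1472

Verification: P(X ≤ 51.1472) = 0.88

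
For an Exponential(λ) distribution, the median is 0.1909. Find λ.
λ = 3.6309

For X ~ Exponential(λ), the CDF is F(x) = 1 - e^(-λx).
The median m satisfies F(m) = 0.5:
1 - e^(-λm) = 0.5
e^(-λm) = 0.5
λm = ln(2)
m = ln(2) / λ

Given m = 0.1909:
λ = ln(2) / 0.1909 = 0.693147 / 0.1909 = 3.6309

Verification: ln(2) / 3.6309 = 0.1909 ✓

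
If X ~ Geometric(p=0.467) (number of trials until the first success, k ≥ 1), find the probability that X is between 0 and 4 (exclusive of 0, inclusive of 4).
0.919293

We have X ~ Geometric(p=0.467) (number of trials until the first success, k ≥ 1).

To find P(0 < X ≤ 4), we use:
P(0 < X ≤ 4) = P(X ≤ 4) - P(X ≤ 0)
                 = F(4) - F(0)
                 = 0.919293 - 0.000000
                 = 0.919293

So there's approximately a 91.9% chance that X falls in this range.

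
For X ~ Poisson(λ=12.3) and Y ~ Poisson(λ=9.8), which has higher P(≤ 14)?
Y has higher probability (P(Y ≤ 14) = 0.9265 > P(X ≤ 14) = 0.7442)

Compute P(≤ 14) for each distribution:

X ~ Poisson(λ=12.3):
P(X ≤ 14) = 0.7442

Y ~ Poisson(λ=9.8):
P(Y ≤ 14) = 0.9265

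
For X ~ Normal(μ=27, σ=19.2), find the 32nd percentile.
18.0202

We have X ~ Normal(μ=27, σ=19.2).

We want to find x such that P(X ≤ x) = 0.32.

This is the 32nd percentile, which means 32% of values fall below this point.

Using the inverse CDF (quantile function):
x = F⁻¹(0.32) = 18.0202

Verification: P(X ≤ 18.0202) = 0.32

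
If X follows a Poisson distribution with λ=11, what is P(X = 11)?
0.119378

We have X ~ Poisson(λ=11).

For a Poisson distribution, the PMF gives us the probability of each outcome.

Using the PMF formula:
P(X = 11) = 0.119378

Rounded to 4 decimal places: 0.1194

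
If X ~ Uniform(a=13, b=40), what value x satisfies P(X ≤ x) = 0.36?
22.7200

We have X ~ Uniform(a=13, b=40).

We want to find x such that P(X ≤ x) = 0.36.

This is the 36th percentile, which means 36% of values fall below this point.

Using the inverse CDF (quantile function):
x = F⁻¹(0.36) = 22.7200

Verification: P(X ≤ 22.7200) = 0.36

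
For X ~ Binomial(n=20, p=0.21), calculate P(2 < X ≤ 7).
0.781092

We have X ~ Binomial(n=20, p=0.21).

To find P(2 < X ≤ 7), we use:
P(2 < X ≤ 7) = P(X ≤ 7) - P(X ≤ 2)
                 = F(7) - F(2)
                 = 0.958077 - 0.176985
                 = 0.781092

So there's approximately a 78.1% chance that X falls in this range.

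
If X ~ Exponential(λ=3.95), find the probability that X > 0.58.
0.101165

We have X ~ Exponential(λ=3.95).

P(X > 0.58) = 1 - P(X ≤ 0.58)
                = 1 - F(0.58)
                = 1 - 0.898835
                = 0.101165

So there's approximately a 10.1% chance that X exceeds 0.58.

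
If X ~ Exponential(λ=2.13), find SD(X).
0.4695

We have X ~ Exponential(λ=2.13).

For an Exponential distribution with λ=2.13:
σ = √Var(X) = 0.4695

The standard deviation is the square root of the variance.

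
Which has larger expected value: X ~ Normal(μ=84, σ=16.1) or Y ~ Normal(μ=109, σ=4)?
Y has larger mean (109.0000 > 84.0000)

Compute the expected value for each distribution:

X ~ Normal(μ=84, σ=16.1):
E[X] = 84.0000

Y ~ Normal(μ=109, σ=4):
E[Y] = 109.0000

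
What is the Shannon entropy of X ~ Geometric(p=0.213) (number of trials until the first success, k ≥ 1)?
2.4315 nats

We have X ~ Geometric(p=0.213) (number of trials until the first success, k ≥ 1).

The Shannon entropy measures the uncertainty or information content of the distribution.

For a Geometric distribution with p=0.213 (number of trials until the first success, k ≥ 1):
H(X) = 2.4315 nats

(In bits, this would be 3.5079 bits.)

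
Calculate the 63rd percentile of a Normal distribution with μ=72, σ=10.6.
75.5176

We have X ~ Normal(μ=72, σ=10.6).

We want to find x such that P(X ≤ x) = 0.63.

This is the 63rd percentile, which means 63% of values fall below this point.

Using the inverse CDF (quantile function):
x = F⁻¹(0.63) = 75.5176

Verification: P(X ≤ 75.5176) = 0.63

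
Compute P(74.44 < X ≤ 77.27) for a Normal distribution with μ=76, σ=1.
0.838578

We have X ~ Normal(μ=76, σ=1).

To find P(74.44 < X ≤ 77.27), we use:
P(74.44 < X ≤ 77.27) = P(X ≤ 77.27) - P(X ≤ 74.44)
                 = F(77.27) - F(74.44)
                 = 0.897958 - 0.059380
                 = 0.838578

So there's approximately a 83.9% chance that X falls in this range.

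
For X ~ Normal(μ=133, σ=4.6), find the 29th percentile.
130.4544

We have X ~ Normal(μ=133, σ=4.6).

We want to find x such that P(X ≤ x) = 0.29.

This is the 29th percentile, which means 29% of values fall below this point.

Using the inverse CDF (quantile function):
x = F⁻¹(0.29) = 130.4544

Verification: P(X ≤ 130.4544) = 0.29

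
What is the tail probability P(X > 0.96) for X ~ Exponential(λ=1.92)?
0.158310

We have X ~ Exponential(λ=1.92).

P(X > 0.96) = 1 - P(X ≤ 0.96)
                = 1 - F(0.96)
                = 1 - 0.841690
                = 0.158310

So there's approximately a 15.8% chance that X exceeds 0.96.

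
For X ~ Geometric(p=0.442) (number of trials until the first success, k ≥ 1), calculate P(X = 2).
0.246636

We have X ~ Geometric(p=0.442) (number of trials until the first success, k ≥ 1).

For a Geometric distribution, the PMF gives us the probability of each outcome.

Using the PMF formula:
P(X = 2) = 0.246636

Rounded to 4 decimal places: 0.2466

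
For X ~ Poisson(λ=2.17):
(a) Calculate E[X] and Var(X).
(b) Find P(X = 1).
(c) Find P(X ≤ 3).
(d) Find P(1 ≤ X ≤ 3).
(a) E[X] = 2.1700, Var(X) = 2.1700
(b) P(X = 1) = 0.247765
(c) P(X ≤ 3) = 0.825219
(d) P(1 ≤ X ≤ 3) = 0.711041

We have X ~ Poisson(λ=2.17).

(a) Moments:
E[X] = 2.1700
Var(X) = 2.1700
σ = √Var(X) = 1.4731

(b) Point probability using PMF:
P(X = 1) = 0.247765

(c) Cumulative probability using CDF:
P(X ≤ 3) = F(3) = 0.825219

(d) Range probability:
P(1 ≤ X ≤ 3) = P(X ≤ 3) - P(X ≤ 0)
                   = F(3) - F(0)
                   = 0.825219 - 0.114178
                   = 0.711041

This means approximately 71.1% of outcomes fall in the interval [1, 3].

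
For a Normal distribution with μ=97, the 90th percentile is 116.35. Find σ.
σ = 15.0989

For X ~ Normal(μ, σ), the p-th percentile satisfies x = μ + z_p × σ,
where z_p = Φ⁻¹(p) is the standard normal quantile.

Step 1: z_{0.9} = Φ⁻¹(0.9) = 1.2816

Step 2: Solve for σ:
116.35 = 97 + 1.2816 × σ
σ = (116.35 - 97) / 1.2816
σ = 19.35 / 1.2816
σ = 15.0989

Verification: μ + z × σ = 97 + 1.2816 × 15.0989 = 116.35 ✓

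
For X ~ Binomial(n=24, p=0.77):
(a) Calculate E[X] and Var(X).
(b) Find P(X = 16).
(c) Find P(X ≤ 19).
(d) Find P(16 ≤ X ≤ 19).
(a) E[X] = 18.4800, Var(X) = 4.2504
(b) P(X = 16) = 0.087951
(c) P(X ≤ 19) = 0.676705
(d) P(16 ≤ X ≤ 19) = 0.597629

We have X ~ Binomial(n=24, p=0.77).

(a) Moments:
E[X] = 18.4800
Var(X) = 4.2504
σ = √Var(X) = 2.0616

(b) Point probability using PMF:
P(X = 16) = 0.087951

(c) Cumulative probability using CDF:
P(X ≤ 19) = F(19) = 0.676705

(d) Range probability:
P(16 ≤ X ≤ 19) = P(X ≤ 19) - P(X ≤ 15)
                   = F(19) - F(15)
                   = 0.676705 - 0.079075
                   = 0.597629

This means approximately 59.8% of outcomes fall in the interval [16, 19].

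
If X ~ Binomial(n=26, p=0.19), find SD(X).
2.0003

We have X ~ Binomial(n=26, p=0.19).

For a Binomial distribution with n=26, p=0.19:
σ = √Var(X) = 2.0003

The standard deviation is the square root of the variance.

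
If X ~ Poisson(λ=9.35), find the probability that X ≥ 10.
0.458604

We have X ~ Poisson(λ=9.35).

For discrete distributions, P(X ≥ 10) = 1 - P(X ≤ 9).

P(X ≤ 9) = 0.541396
P(X ≥ 10) = 1 - 0.541396 = 0.458604

So there's approximately a 45.9% chance that X is at least 10.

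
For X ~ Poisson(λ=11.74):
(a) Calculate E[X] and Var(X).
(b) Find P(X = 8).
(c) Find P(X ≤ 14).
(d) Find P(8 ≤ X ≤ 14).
(a) E[X] = 11.7400, Var(X) = 11.7400
(b) P(X = 8) = 0.071319
(c) P(X ≤ 14) = 0.795024
(d) P(8 ≤ X ≤ 14) = 0.693531

We have X ~ Poisson(λ=11.74).

(a) Moments:
E[X] = 11.7400
Var(X) = 11.7400
σ = √Var(X) = 3.4264

(b) Point probability using PMF:
P(X = 8) = 0.071319

(c) Cumulative probability using CDF:
P(X ≤ 14) = F(14) = 0.795024

(d) Range probability:
P(8 ≤ X ≤ 14) = P(X ≤ 14) - P(X ≤ 7)
                   = F(14) - F(7)
                   = 0.795024 - 0.101493
                   = 0.693531

This means approximately 69.4% of outcomes fall in the interval [8, 14].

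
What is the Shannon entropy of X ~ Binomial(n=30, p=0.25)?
2.2783 nats

We have X ~ Binomial(n=30, p=0.25).

The Shannon entropy measures the uncertainty or information content of the distribution.

For a Binomial distribution with n=30, p=0.25:
H(X) = 2.2783 nats

(In bits, this would be 3.2869 bits.)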